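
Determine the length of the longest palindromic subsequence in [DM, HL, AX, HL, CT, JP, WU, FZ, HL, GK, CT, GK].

One longest palindromic subsequence is GK CT GK (positions 10,11,12); it reads the same forward and backward, and the interval DP gives dp[1][12] = 3.

3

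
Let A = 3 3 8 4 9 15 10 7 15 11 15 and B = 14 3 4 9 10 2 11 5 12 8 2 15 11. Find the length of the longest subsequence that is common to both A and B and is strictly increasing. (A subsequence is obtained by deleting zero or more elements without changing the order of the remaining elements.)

6

For each value that appears in both, track the longest common increasing run ending there.
The best achievable length is 6; one witness is 3, 4, 9, 10, 11, 15 (A-positions 1,4,5,7,10,11, B-positions 2,3,4,5,7,12).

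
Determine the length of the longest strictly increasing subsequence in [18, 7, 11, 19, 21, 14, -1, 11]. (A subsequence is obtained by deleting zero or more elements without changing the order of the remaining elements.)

One longest increasing subsequence is 7, 11, 19, 21 (positions 2,3,4,5), of length 4; no longer one exists.

4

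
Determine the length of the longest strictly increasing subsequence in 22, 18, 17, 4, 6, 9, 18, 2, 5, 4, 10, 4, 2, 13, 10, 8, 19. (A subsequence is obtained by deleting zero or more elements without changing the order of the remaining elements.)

Let dp[i] be the longest increasing subsequence ending at position i. Then dp = [1, 1, 1, 1, 2, 3, 4, 1, 2, 2, 4, 2, 1, 5, 4, 3, 6].
The maximum is 6; one witness is 4, 6, 9, 10, 13, 19 at positions 4,5,6,11,14,17.

6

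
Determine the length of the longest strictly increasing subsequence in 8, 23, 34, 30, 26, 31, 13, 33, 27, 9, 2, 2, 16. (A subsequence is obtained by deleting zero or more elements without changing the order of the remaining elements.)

5

Scanning left to right, the best length ending at each element is: 8→1, 23→2, 34→3, 30→3, 26→3, 31→4, 13→2, 33→5, 27→4, 9→2, 2→1, 2→1, 16→3.
So the longest increasing subsequence has length 5, e.g. 8, 23, 30, 31, 33.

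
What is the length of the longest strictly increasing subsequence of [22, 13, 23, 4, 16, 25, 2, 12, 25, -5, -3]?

3

Let dp[i] be the longest increasing subsequence ending at position i. Then dp = [1, 1, 2, 1, 2, 3, 1, 2, 3, 1, 2].
The maximum is 3; one witness is 22, 23, 25 at positions 1,3,6.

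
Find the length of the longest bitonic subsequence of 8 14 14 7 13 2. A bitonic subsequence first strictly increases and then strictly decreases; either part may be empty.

One longest bitonic subsequence is 8, 14, 13, 2 (positions 1,2,5,6): it rises to 14 then falls. Length 4 is optimal.

4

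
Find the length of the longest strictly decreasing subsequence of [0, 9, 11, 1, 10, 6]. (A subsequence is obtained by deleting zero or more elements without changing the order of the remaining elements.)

3

One longest decreasing subsequence is 11, 10, 6 (positions 3,5,6), of length 3; no longer one exists.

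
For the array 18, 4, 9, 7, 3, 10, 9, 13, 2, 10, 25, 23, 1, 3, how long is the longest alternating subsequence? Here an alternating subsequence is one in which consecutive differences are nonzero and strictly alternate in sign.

11

Track the best alternating length ending on an up-step vs a down-step at each position: up/down = 1/1, 1/2, 3/2, 3/4, 1/4, 5/2, 5/6, 7/2, 1/8, 9/8, 9/1, 9/10, 1/10, 11/10.
The maximum over both is 11; one such subsequence is 18, 4, 9, 7, 10, 9, 13, 2, 10, 1, 3.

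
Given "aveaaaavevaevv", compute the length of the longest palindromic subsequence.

One longest palindromic subsequence is aveaaaaeva (positions 1,2,3,4,5,6,7,9,10,11); it reads the same forward and backward, and the interval DP gives dp[1][14] = 10.

10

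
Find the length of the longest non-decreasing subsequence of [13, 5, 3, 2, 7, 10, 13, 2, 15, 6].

Scanning left to right, the best length ending at each element is: 13→1, 5→1, 3→1, 2→1, 7→2, 10→3, 13→4, 2→2, 15→5, 6→3.
So the longest non-decreasing subsequence has length 5, e.g. 5, 7, 10, 13, 15.

5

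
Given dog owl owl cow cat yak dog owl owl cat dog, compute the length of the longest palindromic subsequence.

7

Using dp[i][j] = 2 + dp[i+1][j−1] if the ends match, else max(dp[i+1][j], dp[i][j−1]):
dp[1][11] = 7. A witness is dog owl owl dog owl owl dog at positions 1,2,3,7,8,9,11.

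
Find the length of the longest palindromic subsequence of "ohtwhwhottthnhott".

9

One longest palindromic subsequence is thhttthht (positions 3,5,7,9,10,11,12,14,17); it reads the same forward and backward, and the interval DP gives dp[1][17] = 9.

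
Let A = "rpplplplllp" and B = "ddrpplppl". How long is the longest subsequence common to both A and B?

Backtracking the LCS table gives one alignment: r (A1,B3) → p (A2,B4) → p (A3,B5) → l (A4,B6) → p (A5,B7) → p (A7,B8) → l (A10,B9).
So the longest common subsequence has length 7.

7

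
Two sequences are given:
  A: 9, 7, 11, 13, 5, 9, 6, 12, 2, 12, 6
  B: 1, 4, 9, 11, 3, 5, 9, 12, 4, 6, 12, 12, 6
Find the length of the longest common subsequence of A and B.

8

A longest common subsequence is 9, 11, 5, 9, 6, 12, 12, 6 (length 8); the LCS DP confirms no longer common subsequence exists.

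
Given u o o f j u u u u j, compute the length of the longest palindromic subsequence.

One longest palindromic subsequence is juuuuj (positions 5,6,7,8,9,10); it reads the same forward and backward, and the interval DP gives dp[1][10] = 6.

6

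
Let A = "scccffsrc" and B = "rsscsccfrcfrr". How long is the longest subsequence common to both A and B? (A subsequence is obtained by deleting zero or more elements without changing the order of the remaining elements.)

7

Backtracking the LCS table gives one alignment: s (A1,B3) → c (A2,B4) → c (A3,B6) → c (A4,B7) → f (A5,B8) → f (A6,B11) → r (A8,B13).
So the longest common subsequence has length 7.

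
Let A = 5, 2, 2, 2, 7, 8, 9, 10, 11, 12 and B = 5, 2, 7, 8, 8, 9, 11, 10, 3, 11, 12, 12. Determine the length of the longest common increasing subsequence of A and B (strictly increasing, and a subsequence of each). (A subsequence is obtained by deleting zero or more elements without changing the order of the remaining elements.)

A longest common strictly increasing subsequence is 5, 7, 8, 9, 10, 11, 12 (length 7); it appears in order in both A and B, and no longer such subsequence exists.

7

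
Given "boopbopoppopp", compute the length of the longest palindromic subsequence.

8

One longest palindromic subsequence is ppoppopp (positions 4,7,8,9,10,11,12,13); it reads the same forward and backward, and the interval DP gives dp[1][13] = 8.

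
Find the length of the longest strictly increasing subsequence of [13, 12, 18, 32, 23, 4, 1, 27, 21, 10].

4

Scanning left to right, the best length ending at each element is: 13→1, 12→1, 18→2, 32→3, 23→3, 4→1, 1→1, 27→4, 21→3, 10→2.
So the longest increasing subsequence has length 4, e.g. 13, 18, 23, 27.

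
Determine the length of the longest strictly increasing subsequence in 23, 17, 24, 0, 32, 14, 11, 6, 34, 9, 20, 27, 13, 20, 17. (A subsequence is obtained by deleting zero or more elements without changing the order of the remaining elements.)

One longest increasing subsequence is 0, 6, 9, 20, 27 (positions 4,8,10,11,12), of length 5; no longer one exists.

5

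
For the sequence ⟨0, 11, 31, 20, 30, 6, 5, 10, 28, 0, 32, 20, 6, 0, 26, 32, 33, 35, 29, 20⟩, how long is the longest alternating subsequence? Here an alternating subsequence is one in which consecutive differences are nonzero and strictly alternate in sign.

Track the best alternating length ending on an up-step vs a down-step at each position: up/down = 1/1, 2/1, 2/1, 2/3, 4/3, 2/5, 2/5, 6/5, 6/5, 1/7, 8/1, 8/9, 8/9, 1/9, 10/9, 10/1, 10/1, 10/1, 10/11, 10/11.
The maximum over both is 11; one such subsequence is 0, 31, 20, 30, 6, 10, 0, 32, 20, 32, 29.

11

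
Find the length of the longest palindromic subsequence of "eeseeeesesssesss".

Using dp[i][j] = 2 + dp[i+1][j−1] if the ends match, else max(dp[i+1][j], dp[i][j−1]):
dp[1][16] = 10. A witness is eeseeeesee at positions 1,2,3,4,5,6,7,8,9,13.

10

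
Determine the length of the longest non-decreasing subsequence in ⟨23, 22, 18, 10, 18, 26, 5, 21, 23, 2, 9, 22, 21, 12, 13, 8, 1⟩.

4

Scanning left to right, the best length ending at each element is: 23→1, 22→1, 18→1, 10→1, 18→2, 26→3, 5→1, 21→3, 23→4, 2→1, 9→2, 22→4, 21→4, 12→3, 13→4, 8→2, 1→1.
So the longest non-decreasing subsequence has length 4, e.g. 18, 18, 21, 23.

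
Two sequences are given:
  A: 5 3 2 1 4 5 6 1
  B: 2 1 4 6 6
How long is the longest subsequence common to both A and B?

A longest common subsequence is 2, 1, 4, 6 (length 4); the LCS DP confirms no longer common subsequence exists.

4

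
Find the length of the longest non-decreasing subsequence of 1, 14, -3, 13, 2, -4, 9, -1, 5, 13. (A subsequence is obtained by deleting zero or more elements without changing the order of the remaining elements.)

4

Let dp[i] be the longest non-decreasing subsequence ending at position i. Then dp = [1, 2, 1, 2, 2, 1, 3, 2, 3, 4].
The maximum is 4; one witness is 1, 2, 9, 13 at positions 1,5,7,10.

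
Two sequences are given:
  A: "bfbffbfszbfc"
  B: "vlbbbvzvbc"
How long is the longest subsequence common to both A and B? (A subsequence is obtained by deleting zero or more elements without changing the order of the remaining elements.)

Backtracking the LCS table gives one alignment: b (A1,B3) → b (A3,B4) → b (A6,B5) → z (A9,B7) → b (A10,B9) → c (A12,B10).
So the longest common subsequence has length 6.

6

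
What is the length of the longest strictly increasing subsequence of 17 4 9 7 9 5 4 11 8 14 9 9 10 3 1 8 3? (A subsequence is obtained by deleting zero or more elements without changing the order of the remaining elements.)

One longest increasing subsequence is 4, 7, 9, 11, 14 (positions 2,4,5,8,10), of length 5; no longer one exists.

5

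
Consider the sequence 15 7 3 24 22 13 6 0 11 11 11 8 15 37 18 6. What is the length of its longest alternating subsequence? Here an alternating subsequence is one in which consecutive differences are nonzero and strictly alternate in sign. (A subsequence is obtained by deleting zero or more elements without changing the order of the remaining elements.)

8

A longest alternating subsequence is 15, 7, 24, 6, 11, 8, 37, 18 (positions 1,2,4,7,9,12,14,15); its 7 consecutive differences strictly alternate in sign, and length 8 is optimal.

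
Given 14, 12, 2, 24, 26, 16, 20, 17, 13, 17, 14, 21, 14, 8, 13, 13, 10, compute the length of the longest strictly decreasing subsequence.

6

Let dp[i] be the longest decreasing subsequence ending at position i. Then dp = [1, 2, 3, 1, 1, 2, 2, 3, 4, 3, 4, 2, 4, 5, 5, 5, 6].
The maximum is 6; one witness is 24, 20, 17, 14, 13, 10 at positions 4,7,8,11,15,17.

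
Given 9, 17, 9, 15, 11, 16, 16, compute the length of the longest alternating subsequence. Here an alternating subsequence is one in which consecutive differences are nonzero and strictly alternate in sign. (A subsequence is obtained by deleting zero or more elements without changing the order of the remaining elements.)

Track the best alternating length ending on an up-step vs a down-step at each position: up/down = 1/1, 2/1, 1/3, 4/3, 4/5, 6/3, 6/3.
The maximum over both is 6; one such subsequence is 9, 17, 9, 15, 11, 16.

6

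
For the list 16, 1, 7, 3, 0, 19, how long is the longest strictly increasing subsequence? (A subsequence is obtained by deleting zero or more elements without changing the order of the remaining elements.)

3

Scanning left to right, the best length ending at each element is: 16→1, 1→1, 7→2, 3→2, 0→1, 19→3.
So the longest increasing subsequence has length 3, e.g. 1, 7, 19.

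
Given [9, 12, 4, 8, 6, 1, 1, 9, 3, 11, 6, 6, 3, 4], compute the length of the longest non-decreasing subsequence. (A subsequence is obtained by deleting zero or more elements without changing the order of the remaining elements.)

Let dp[i] be the longest non-decreasing subsequence ending at position i. Then dp = [1, 2, 1, 2, 2, 1, 2, 3, 3, 4, 4, 5, 4, 5].
The maximum is 5; one witness is 1, 1, 3, 6, 6 at positions 6,7,9,11,12.

5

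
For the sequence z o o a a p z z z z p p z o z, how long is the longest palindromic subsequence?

One longest palindromic subsequence is zopzzzzpoz (positions 1,2,6,7,8,9,10,12,14,15); it reads the same forward and backward, and the interval DP gives dp[1][15] = 10.

10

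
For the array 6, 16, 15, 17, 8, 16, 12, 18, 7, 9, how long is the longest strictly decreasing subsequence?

One longest decreasing subsequence is 16, 15, 8, 7 (positions 2,3,5,9), of length 4; no longer one exists.

4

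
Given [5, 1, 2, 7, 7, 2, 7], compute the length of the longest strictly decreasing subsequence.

2

Let dp[i] be the longest decreasing subsequence ending at position i. Then dp = [1, 2, 2, 1, 1, 2, 1].
The maximum is 2; one witness is 5, 1 at positions 1,2.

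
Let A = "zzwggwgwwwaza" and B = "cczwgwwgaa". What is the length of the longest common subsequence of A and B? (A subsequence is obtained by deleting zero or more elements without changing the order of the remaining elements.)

7

Backtracking the LCS table gives one alignment: z (A2,B3) → w (A3,B4) → g (A4,B5) → w (A6,B7) → g (A7,B8) → a (A11,B9) → a (A13,B10).
So the longest common subsequence has length 7.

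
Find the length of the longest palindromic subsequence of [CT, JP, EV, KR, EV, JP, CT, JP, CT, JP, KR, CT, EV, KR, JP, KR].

11

One longest palindromic subsequence is JP KR EV CT JP CT JP CT EV KR JP (positions 2,4,5,7,8,9,10,12,13,14,15); it reads the same forward and backward, and the interval DP gives dp[1][16] = 11.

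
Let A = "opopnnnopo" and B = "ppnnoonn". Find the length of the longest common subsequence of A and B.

6

Backtracking the LCS table gives one alignment: p (A2,B1) → p (A4,B2) → n (A6,B3) → n (A7,B4) → o (A8,B5) → o (A10,B6).
So the longest common subsequence has length 6.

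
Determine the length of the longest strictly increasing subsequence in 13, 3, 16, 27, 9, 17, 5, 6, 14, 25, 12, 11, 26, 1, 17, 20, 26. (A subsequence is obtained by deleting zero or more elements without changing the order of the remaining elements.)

Let dp[i] be the longest increasing subsequence ending at position i. Then dp = [1, 1, 2, 3, 2, 3, 2, 3, 4, 5, 4, 4, 6, 1, 5, 6, 7].
The maximum is 7; one witness is 3, 5, 6, 14, 17, 20, 26 at positions 2,7,8,9,15,16,17.

7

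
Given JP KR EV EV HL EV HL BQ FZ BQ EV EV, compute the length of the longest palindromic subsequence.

One longest palindromic subsequence is EV EV BQ FZ BQ EV EV (positions 3,4,8,9,10,11,12); it reads the same forward and backward, and the interval DP gives dp[1][12] = 7.

7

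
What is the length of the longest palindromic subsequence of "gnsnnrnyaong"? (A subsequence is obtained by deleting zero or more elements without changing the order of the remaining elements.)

7

Using dp[i][j] = 2 + dp[i+1][j−1] if the ends match, else max(dp[i+1][j], dp[i][j−1]):
dp[1][12] = 7. A witness is gnnrnng at positions 1,2,5,6,7,11,12.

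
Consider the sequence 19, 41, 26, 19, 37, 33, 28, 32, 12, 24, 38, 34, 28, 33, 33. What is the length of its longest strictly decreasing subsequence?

Let dp[i] be the longest decreasing subsequence ending at position i. Then dp = [1, 1, 2, 3, 2, 3, 4, 4, 5, 5, 2, 3, 5, 4, 4].
The maximum is 5; one witness is 41, 37, 33, 28, 12 at positions 2,5,6,7,9.

5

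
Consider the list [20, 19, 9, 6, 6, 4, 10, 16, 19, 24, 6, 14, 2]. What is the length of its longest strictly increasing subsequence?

One longest increasing subsequence is 9, 10, 16, 19, 24 (positions 3,7,8,9,10), of length 5; no longer one exists.

5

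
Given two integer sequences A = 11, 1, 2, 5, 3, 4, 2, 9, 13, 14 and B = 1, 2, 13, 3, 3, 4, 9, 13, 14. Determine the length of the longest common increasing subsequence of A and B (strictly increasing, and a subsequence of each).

7

A longest common strictly increasing subsequence is 1, 2, 3, 4, 9, 13, 14 (length 7); it appears in order in both A and B, and no longer such subsequence exists.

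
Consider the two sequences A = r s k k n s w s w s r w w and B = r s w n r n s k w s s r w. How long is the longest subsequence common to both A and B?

Backtracking the LCS table gives one alignment: r (A1,B1) → s (A2,B2) → n (A5,B6) → s (A6,B7) → w (A7,B9) → s (A8,B10) → s (A10,B11) → r (A11,B12) → w (A13,B13).
So the longest common subsequence has length 9.

9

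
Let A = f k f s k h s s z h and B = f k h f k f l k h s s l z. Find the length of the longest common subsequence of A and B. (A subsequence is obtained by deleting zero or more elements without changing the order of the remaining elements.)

A longest common subsequence is fkfkhssz (length 8); the LCS DP confirms no longer common subsequence exists.

8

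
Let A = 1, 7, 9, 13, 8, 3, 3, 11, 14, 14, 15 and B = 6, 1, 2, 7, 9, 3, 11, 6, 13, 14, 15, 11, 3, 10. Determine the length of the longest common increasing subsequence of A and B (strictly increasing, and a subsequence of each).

6

A longest common strictly increasing subsequence is 1, 7, 9, 11, 14, 15 (length 6); it appears in order in both A and B, and no longer such subsequence exists.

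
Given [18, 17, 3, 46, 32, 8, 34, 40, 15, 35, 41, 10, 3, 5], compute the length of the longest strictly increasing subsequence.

Scanning left to right, the best length ending at each element is: 18→1, 17→1, 3→1, 46→2, 32→2, 8→2, 34→3, 40→4, 15→3, 35→4, 41→5, 10→3, 3→1, 5→2.
So the longest increasing subsequence has length 5, e.g. 18, 32, 34, 40, 41.

5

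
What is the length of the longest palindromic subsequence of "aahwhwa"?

One longest palindromic subsequence is awhwa (positions 1,4,5,6,7); it reads the same forward and backward, and the interval DP gives dp[1][7] = 5.

5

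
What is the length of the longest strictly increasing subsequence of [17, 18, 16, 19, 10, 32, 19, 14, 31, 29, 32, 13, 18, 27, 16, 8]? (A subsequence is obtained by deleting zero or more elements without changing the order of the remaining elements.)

5

Let dp[i] be the longest increasing subsequence ending at position i. Then dp = [1, 2, 1, 3, 1, 4, 3, 2, 4, 4, 5, 2, 3, 4, 3, 1].
The maximum is 5; one witness is 17, 18, 19, 31, 32 at positions 1,2,4,9,11.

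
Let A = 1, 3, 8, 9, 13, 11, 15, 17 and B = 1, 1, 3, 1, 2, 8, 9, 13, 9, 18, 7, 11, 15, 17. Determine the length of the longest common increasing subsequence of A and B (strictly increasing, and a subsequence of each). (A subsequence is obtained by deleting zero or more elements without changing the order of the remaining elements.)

7

A longest common strictly increasing subsequence is 1, 3, 8, 9, 13, 15, 17 (length 7); it appears in order in both A and B, and no longer such subsequence exists.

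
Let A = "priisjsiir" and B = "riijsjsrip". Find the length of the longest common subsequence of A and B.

Backtracking the LCS table gives one alignment: r (A2,B1) → i (A3,B2) → i (A4,B3) → s (A5,B5) → j (A6,B6) → s (A7,B7) → i (A8,B9).
So the longest common subsequence has length 7.

7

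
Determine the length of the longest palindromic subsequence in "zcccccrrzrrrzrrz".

11

One longest palindromic subsequence is zrrzrrrzrrz (positions 1,7,8,9,10,11,12,13,14,15,16); it reads the same forward and backward, and the interval DP gives dp[1][16] = 11.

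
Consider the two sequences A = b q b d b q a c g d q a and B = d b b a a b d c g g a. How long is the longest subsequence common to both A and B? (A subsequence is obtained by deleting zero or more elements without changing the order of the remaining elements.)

A longest common subsequence is bbdcga (length 6); the LCS DP confirms no longer common subsequence exists.

6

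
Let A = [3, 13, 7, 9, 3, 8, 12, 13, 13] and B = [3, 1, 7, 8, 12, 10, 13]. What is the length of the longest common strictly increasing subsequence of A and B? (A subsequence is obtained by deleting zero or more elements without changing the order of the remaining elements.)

5

For each value that appears in both, track the longest common increasing run ending there.
The best achievable length is 5; one witness is 3, 7, 8, 12, 13 (A-positions 1,3,6,7,8, B-positions 1,3,4,5,7).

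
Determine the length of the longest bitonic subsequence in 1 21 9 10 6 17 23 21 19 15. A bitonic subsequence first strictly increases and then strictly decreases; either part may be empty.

Let inc[i] be the LIS ending at i and dec[i] the longest strictly decreasing subsequence starting at i. inc = [1, 2, 2, 3, 2, 4, 5, 5, 5, 4], dec = [1, 3, 2, 2, 1, 2, 4, 3, 2, 1].
max_i inc[i]+dec[i]−1 = 8, with one witness 1, 9, 10, 17, 23, 21, 19, 15.

8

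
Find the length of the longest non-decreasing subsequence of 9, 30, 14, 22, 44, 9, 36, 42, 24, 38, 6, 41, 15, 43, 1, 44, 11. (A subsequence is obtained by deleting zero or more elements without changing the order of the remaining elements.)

8

One longest non-decreasing subsequence is 9, 14, 22, 36, 38, 41, 43, 44 (positions 1,3,4,7,10,12,14,16), of length 8; no longer one exists.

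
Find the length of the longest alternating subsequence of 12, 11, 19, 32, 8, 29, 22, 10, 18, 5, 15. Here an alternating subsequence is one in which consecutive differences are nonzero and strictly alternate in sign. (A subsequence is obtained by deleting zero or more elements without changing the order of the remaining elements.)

9

Track the best alternating length ending on an up-step vs a down-step at each position: up/down = 1/1, 1/2, 3/1, 3/1, 1/4, 5/4, 5/6, 5/6, 7/6, 1/8, 9/8.
The maximum over both is 9; one such subsequence is 12, 11, 19, 8, 29, 10, 18, 5, 15.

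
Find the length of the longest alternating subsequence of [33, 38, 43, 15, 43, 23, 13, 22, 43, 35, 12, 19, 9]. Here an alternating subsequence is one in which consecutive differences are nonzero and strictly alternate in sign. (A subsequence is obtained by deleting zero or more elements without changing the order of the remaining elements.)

9

A longest alternating subsequence is 33, 38, 15, 43, 13, 22, 12, 19, 9 (positions 1,2,4,5,7,8,11,12,13); its 8 consecutive differences strictly alternate in sign, and length 9 is optimal.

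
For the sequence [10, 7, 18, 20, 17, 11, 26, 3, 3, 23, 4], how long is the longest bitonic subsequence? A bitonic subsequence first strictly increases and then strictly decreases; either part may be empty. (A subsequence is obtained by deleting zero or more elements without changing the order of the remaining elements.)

6

One longest bitonic subsequence is 10, 18, 20, 17, 11, 4 (positions 1,3,4,5,6,11): it rises to 20 then falls. Length 6 is optimal.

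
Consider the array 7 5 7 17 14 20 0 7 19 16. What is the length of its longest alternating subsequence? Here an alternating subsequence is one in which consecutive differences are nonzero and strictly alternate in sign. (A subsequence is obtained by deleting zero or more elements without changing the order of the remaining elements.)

Track the best alternating length ending on an up-step vs a down-step at each position: up/down = 1/1, 1/2, 3/1, 3/1, 3/4, 5/1, 1/6, 7/6, 7/6, 7/8.
The maximum over both is 8; one such subsequence is 7, 5, 17, 14, 20, 0, 19, 16.

8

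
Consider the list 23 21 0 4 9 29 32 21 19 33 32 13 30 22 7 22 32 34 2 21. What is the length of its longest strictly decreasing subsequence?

Let dp[i] be the longest decreasing subsequence ending at position i. Then dp = [1, 2, 3, 3, 3, 1, 1, 2, 3, 1, 2, 4, 3, 4, 5, 4, 2, 1, 6, 5].
The maximum is 6; one witness is 23, 21, 19, 13, 7, 2 at positions 1,2,9,12,15,19.

6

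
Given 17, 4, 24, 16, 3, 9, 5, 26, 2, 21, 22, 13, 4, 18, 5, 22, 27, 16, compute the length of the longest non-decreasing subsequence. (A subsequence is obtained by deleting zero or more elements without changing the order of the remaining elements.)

6

One longest non-decreasing subsequence is 4, 16, 21, 22, 22, 27 (positions 2,4,10,11,16,17), of length 6; no longer one exists.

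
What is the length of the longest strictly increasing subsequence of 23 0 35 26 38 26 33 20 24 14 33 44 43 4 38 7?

5

Let dp[i] be the longest increasing subsequence ending at position i. Then dp = [1, 1, 2, 2, 3, 2, 3, 2, 3, 2, 4, 5, 5, 2, 5, 3].
The maximum is 5; one witness is 0, 20, 24, 33, 44 at positions 2,8,9,11,12.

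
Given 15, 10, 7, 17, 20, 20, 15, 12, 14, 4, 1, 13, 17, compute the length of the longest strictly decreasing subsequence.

5

One longest decreasing subsequence is 15, 10, 7, 4, 1 (positions 1,2,3,10,11), of length 5; no longer one exists.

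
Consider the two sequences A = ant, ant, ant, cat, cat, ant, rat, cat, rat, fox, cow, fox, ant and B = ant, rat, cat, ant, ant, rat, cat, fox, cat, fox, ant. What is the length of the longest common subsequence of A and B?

A longest common subsequence is ant, ant, ant, rat, cat, fox, fox, ant (length 8); the LCS DP confirms no longer common subsequence exists.

8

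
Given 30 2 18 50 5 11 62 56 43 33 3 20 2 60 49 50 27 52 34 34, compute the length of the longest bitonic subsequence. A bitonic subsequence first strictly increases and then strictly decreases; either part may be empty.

Let inc[i] be the LIS ending at i and dec[i] the longest strictly decreasing subsequence starting at i. inc = [1, 1, 2, 3, 2, 3, 4, 4, 4, 4, 2, 4, 1, 5, 5, 6, 5, 7, 6, 6], dec = [5, 1, 4, 5, 3, 3, 6, 5, 4, 3, 2, 2, 1, 3, 2, 2, 1, 2, 1, 1].
max_i inc[i]+dec[i]−1 = 9, with one witness 2, 18, 50, 62, 56, 43, 33, 20, 2.

9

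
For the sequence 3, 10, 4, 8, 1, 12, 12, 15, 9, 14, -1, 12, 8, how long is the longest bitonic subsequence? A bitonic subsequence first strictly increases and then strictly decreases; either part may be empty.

Let inc[i] be the LIS ending at i and dec[i] the longest strictly decreasing subsequence starting at i. inc = [1, 2, 2, 3, 1, 4, 4, 5, 4, 5, 1, 5, 3], dec = [3, 4, 3, 3, 2, 3, 3, 4, 2, 3, 1, 2, 1].
max_i inc[i]+dec[i]−1 = 8, with one witness 3, 4, 8, 12, 15, 14, 12, 8.

8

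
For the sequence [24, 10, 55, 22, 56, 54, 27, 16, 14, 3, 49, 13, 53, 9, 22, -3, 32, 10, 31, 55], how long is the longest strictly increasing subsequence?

6

Scanning left to right, the best length ending at each element is: 24→1, 10→1, 55→2, 22→2, 56→3, 54→3, 27→3, 16→2, 14→2, 3→1, 49→4, 13→2, 53→5, 9→2, 22→3, -3→1, 32→4, 10→3, 31→4, 55→6.
So the longest increasing subsequence has length 6, e.g. 10, 22, 27, 49, 53, 55.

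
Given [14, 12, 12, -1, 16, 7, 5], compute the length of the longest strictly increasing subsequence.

One longest increasing subsequence is 14, 16 (positions 1,5), of length 2; no longer one exists.

2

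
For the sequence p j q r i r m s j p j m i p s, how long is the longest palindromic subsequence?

9

One longest palindromic subsequence is pimjpjmip (positions 1,5,7,9,10,11,12,13,14); it reads the same forward and backward, and the interval DP gives dp[1][15] = 9.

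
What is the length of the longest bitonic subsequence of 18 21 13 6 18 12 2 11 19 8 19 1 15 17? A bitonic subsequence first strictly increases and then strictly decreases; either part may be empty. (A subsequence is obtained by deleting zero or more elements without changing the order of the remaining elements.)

7

One longest bitonic subsequence is 18, 21, 18, 12, 11, 8, 1 (positions 1,2,5,6,8,10,12): it rises to 21 then falls. Length 7 is optimal.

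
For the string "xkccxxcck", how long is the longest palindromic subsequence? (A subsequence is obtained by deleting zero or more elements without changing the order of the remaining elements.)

8

One longest palindromic subsequence is kccxxcck (positions 2,3,4,5,6,7,8,9); it reads the same forward and backward, and the interval DP gives dp[1][9] = 8.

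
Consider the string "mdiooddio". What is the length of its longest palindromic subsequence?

4

One longest palindromic subsequence is oddo (positions 4,6,7,9); it reads the same forward and backward, and the interval DP gives dp[1][9] = 4.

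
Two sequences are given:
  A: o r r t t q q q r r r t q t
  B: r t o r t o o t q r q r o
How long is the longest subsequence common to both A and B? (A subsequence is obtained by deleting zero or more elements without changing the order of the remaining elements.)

A longest common subsequence is orttqqr (length 7); the LCS DP confirms no longer common subsequence exists.

7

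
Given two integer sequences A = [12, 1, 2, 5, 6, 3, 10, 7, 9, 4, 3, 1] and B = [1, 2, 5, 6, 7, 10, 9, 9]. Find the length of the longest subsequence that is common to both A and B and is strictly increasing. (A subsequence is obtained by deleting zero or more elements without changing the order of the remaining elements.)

6

A longest common strictly increasing subsequence is 1, 2, 5, 6, 7, 9 (length 6); it appears in order in both A and B, and no longer such subsequence exists.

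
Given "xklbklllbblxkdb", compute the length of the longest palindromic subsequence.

One longest palindromic subsequence is klblllblk (positions 2,3,4,6,7,8,10,11,13); it reads the same forward and backward, and the interval DP gives dp[1][15] = 9.

9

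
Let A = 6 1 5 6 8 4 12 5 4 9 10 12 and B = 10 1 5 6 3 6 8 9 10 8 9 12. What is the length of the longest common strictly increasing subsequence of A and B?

7

For each value that appears in both, track the longest common increasing run ending there.
The best achievable length is 7; one witness is 1, 5, 6, 8, 9, 10, 12 (A-positions 2,3,4,5,10,11,12, B-positions 2,3,4,7,8,9,12).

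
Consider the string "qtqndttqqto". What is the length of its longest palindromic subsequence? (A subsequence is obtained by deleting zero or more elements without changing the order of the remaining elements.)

One longest palindromic subsequence is tqttqt (positions 2,3,6,7,9,10); it reads the same forward and backward, and the interval DP gives dp[1][11] = 6.

6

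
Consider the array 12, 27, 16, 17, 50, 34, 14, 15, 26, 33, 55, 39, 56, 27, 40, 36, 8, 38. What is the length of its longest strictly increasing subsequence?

7

Scanning left to right, the best length ending at each element is: 12→1, 27→2, 16→2, 17→3, 50→4, 34→4, 14→2, 15→3, 26→4, 33→5, 55→6, 39→6, 56→7, 27→5, 40→7, 36→6, 8→1, 38→7.
So the longest increasing subsequence has length 7, e.g. 12, 16, 17, 26, 33, 55, 56.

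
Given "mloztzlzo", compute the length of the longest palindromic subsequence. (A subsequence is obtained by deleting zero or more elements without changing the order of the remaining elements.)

5

Using dp[i][j] = 2 + dp[i+1][j−1] if the ends match, else max(dp[i+1][j], dp[i][j−1]):
dp[1][9] = 5. A witness is ozlzo at positions 3,4,7,8,9.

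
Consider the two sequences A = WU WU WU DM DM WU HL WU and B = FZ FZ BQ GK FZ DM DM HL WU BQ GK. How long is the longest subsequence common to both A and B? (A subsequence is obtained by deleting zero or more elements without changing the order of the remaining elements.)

Backtracking the LCS table gives one alignment: DM (A4,B6) → DM (A5,B7) → HL (A7,B8) → WU (A8,B9).
So the longest common subsequence has length 4.

4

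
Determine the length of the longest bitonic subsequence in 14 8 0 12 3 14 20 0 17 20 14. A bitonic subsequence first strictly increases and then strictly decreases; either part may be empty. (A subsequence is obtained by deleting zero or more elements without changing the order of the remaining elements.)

Let inc[i] be the LIS ending at i and dec[i] the longest strictly decreasing subsequence starting at i. inc = [1, 1, 1, 2, 2, 3, 4, 1, 4, 5, 3], dec = [4, 3, 1, 3, 2, 2, 3, 1, 2, 2, 1].
max_i inc[i]+dec[i]−1 = 6, with one witness 8, 12, 14, 20, 17, 14.

6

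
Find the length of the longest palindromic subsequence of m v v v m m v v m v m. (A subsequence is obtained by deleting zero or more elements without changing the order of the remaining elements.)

One longest palindromic subsequence is mvvvmmvvvm (positions 1,2,3,4,5,6,7,8,10,11); it reads the same forward and backward, and the interval DP gives dp[1][11] = 10.

10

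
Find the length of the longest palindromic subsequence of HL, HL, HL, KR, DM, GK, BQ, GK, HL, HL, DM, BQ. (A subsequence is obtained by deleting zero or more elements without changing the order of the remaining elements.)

One longest palindromic subsequence is HL HL GK BQ GK HL HL (positions 2,3,6,7,8,9,10); it reads the same forward and backward, and the interval DP gives dp[1][12] = 7.

7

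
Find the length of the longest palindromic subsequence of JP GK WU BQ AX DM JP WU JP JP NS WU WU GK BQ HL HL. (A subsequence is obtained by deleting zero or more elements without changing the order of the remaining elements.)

8

One longest palindromic subsequence is GK WU WU JP JP WU WU GK (positions 2,3,8,9,10,12,13,14); it reads the same forward and backward, and the interval DP gives dp[1][17] = 8.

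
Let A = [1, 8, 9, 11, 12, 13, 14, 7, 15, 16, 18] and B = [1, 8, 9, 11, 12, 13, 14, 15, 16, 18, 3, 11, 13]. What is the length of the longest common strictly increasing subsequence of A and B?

For each value that appears in both, track the longest common increasing run ending there.
The best achievable length is 10; one witness is 1, 8, 9, 11, 12, 13, 14, 15, 16, 18 (A-positions 1,2,3,4,5,6,7,9,10,11, B-positions 1,2,3,4,5,6,7,8,9,10).

10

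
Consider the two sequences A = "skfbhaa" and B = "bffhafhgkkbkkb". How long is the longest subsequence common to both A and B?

3

Backtracking the LCS table gives one alignment: f (A3,B3) → h (A5,B4) → a (A6,B5).
So the longest common subsequence has length 3.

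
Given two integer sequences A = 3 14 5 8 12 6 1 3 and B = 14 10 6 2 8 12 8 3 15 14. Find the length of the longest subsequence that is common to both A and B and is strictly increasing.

For each value that appears in both, track the longest common increasing run ending there.
The best achievable length is 2; one witness is 8, 12 (A-positions 4,5, B-positions 5,6).

2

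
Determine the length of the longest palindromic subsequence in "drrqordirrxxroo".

One longest palindromic subsequence is rrrirrr (positions 2,3,6,8,9,10,13); it reads the same forward and backward, and the interval DP gives dp[1][15] = 7.

7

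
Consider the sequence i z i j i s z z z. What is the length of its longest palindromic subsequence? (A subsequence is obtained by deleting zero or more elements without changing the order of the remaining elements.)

5

Using dp[i][j] = 2 + dp[i+1][j−1] if the ends match, else max(dp[i+1][j], dp[i][j−1]):
dp[1][9] = 5. A witness is zijiz at positions 2,3,4,5,9.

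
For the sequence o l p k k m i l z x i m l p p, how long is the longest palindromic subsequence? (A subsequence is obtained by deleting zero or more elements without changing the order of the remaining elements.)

One longest palindromic subsequence is pmiximp (positions 3,6,7,10,11,12,15); it reads the same forward and backward, and the interval DP gives dp[1][15] = 7.

7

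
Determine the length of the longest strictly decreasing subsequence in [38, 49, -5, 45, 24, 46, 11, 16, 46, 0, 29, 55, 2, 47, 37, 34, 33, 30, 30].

Scanning left to right, the best length ending at each element is: 38→1, 49→1, -5→2, 45→2, 24→3, 46→2, 11→4, 16→4, 46→2, 0→5, 29→3, 55→1, 2→5, 47→2, 37→3, 34→4, 33→5, 30→6, 30→6.
So the longest decreasing subsequence has length 6, e.g. 49, 45, 37, 34, 33, 30.

6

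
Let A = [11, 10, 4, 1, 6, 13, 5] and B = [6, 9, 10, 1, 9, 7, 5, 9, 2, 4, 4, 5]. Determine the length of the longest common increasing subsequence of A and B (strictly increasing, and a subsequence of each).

A longest common strictly increasing subsequence is 1, 5 (length 2); it appears in order in both A and B, and no longer such subsequence exists.

2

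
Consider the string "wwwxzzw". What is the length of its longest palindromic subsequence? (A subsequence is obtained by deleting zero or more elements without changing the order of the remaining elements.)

One longest palindromic subsequence is wzzw (positions 1,5,6,7); it reads the same forward and backward, and the interval DP gives dp[1][7] = 4.

4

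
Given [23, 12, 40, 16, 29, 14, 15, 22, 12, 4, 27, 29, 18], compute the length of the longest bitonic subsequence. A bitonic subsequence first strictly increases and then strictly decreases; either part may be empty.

One longest bitonic subsequence is 12, 14, 15, 22, 27, 29, 18 (positions 2,6,7,8,11,12,13): it rises to 29 then falls. Length 7 is optimal.

7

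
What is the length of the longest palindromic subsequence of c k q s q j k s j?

5

One longest palindromic subsequence is kqsqk (positions 2,3,4,5,7); it reads the same forward and backward, and the interval DP gives dp[1][9] = 5.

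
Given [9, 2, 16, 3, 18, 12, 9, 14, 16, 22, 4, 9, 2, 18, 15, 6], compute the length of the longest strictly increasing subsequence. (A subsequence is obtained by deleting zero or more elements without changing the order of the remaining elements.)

Scanning left to right, the best length ending at each element is: 9→1, 2→1, 16→2, 3→2, 18→3, 12→3, 9→3, 14→4, 16→5, 22→6, 4→3, 9→4, 2→1, 18→6, 15→5, 6→4.
So the longest increasing subsequence has length 6, e.g. 2, 3, 12, 14, 16, 22.

6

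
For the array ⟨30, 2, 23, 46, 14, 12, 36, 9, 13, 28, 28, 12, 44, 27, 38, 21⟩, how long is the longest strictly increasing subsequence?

One longest increasing subsequence is 2, 12, 13, 28, 44 (positions 2,6,9,10,13), of length 5; no longer one exists.

5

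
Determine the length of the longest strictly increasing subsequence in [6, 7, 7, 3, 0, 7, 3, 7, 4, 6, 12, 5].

Let dp[i] be the longest increasing subsequence ending at position i. Then dp = [1, 2, 2, 1, 1, 2, 2, 3, 3, 4, 5, 4].
The maximum is 5; one witness is 0, 3, 4, 6, 12 at positions 5,7,9,10,11.

5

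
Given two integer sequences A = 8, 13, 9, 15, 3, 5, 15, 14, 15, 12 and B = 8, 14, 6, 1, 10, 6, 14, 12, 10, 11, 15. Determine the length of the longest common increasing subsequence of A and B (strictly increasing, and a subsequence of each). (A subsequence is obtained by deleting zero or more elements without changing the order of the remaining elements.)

3

A longest common strictly increasing subsequence is 8, 14, 15 (length 3); it appears in order in both A and B, and no longer such subsequence exists.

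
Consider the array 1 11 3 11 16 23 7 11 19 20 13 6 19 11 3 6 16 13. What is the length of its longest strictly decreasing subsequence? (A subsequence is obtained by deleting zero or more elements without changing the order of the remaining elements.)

5

Let dp[i] be the longest decreasing subsequence ending at position i. Then dp = [1, 1, 2, 1, 1, 1, 2, 2, 2, 2, 3, 4, 3, 4, 5, 5, 4, 5].
The maximum is 5; one witness is 23, 19, 13, 6, 3 at positions 6,9,11,12,15.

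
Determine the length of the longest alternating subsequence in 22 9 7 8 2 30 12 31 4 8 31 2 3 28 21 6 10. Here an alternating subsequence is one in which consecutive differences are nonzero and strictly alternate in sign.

13

A longest alternating subsequence is 22, 7, 8, 2, 30, 12, 31, 4, 8, 2, 28, 6, 10 (positions 1,3,4,5,6,7,8,9,10,12,14,16,17); its 12 consecutive differences strictly alternate in sign, and length 13 is optimal.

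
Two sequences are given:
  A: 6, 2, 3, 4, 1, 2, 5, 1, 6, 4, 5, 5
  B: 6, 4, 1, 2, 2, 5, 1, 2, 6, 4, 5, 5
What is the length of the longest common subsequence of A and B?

A longest common subsequence is 6, 4, 1, 2, 5, 1, 6, 4, 5, 5 (length 10); the LCS DP confirms no longer common subsequence exists.

10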